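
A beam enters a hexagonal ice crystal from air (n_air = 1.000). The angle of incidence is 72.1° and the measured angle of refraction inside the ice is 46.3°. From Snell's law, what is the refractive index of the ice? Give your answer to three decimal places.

1.316

n = sin θ_i / sin θ_r = sin 72.1° / sin 46.3° = 0.9516 / 0.7230 = 1.3162.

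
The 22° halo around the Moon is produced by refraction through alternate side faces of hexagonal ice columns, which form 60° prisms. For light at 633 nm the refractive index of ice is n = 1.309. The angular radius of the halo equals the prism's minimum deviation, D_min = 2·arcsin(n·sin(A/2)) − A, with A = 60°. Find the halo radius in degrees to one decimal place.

n·sin(A/2) = 1.309 × sin 30° = 1.309 × 0.5000 = 0.6545.
D_min = 2·arcsin(0.6545) − 60° = 2 × 40.882° − 60° = 21.763°.

21.8°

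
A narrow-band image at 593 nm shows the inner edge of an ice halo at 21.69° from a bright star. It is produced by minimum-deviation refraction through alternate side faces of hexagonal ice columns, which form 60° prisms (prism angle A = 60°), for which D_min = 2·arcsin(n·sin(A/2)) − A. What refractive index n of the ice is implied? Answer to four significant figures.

1.308

Rearranging: n = sin((D_min + A)/2) / sin(A/2).
(D_min + A)/2 = (21.69° + 60°)/2 = 40.845°.
n = sin 40.845° / sin 30° = 0.6540 / 0.5000 = 1.3080.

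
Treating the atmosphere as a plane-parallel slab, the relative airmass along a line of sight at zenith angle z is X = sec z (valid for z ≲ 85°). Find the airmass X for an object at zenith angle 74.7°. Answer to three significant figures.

3.79

X = sec z = 1/cos 74.7° = 1/0.2639 = 3.7897.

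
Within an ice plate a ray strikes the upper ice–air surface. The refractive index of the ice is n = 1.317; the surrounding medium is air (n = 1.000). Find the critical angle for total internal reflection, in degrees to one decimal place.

49.4°

sin θ_c = n_air / n = 1.000 / 1.317 = 0.7593.
θ_c = arcsin(0.7593) = 49.40°.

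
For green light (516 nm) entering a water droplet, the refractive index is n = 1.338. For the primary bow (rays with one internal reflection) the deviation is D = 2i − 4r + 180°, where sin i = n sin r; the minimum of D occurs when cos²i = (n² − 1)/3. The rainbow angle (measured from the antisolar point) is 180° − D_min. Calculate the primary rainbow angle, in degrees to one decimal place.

cos²i = (1.79024 − 1)/3 = 0.26341; i = arccos(0.51324) = 59.120°.
sin r = sin 59.120°/1.338 = 0.64144; r = 39.899°.
D_min = 2·59.120° − 4·39.899° + 180° = 138.643°.
Rainbow angle = 180° − D_min = 41.357°.

41.4°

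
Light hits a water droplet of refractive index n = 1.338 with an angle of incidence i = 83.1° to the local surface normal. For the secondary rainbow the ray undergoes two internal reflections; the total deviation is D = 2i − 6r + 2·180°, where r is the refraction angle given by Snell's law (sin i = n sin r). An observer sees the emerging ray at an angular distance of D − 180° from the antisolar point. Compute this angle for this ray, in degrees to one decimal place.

58.8°

sin r = sin 83.1° / 1.338 = 0.9928/1.338 = 0.7420; r = 47.90°.
D = 2·83.1° − 6·47.90° + 2·180° = 166.20° − 287.40° + 360° = 238.80°.
Angle from antisolar point = D − 180° = 58.80°.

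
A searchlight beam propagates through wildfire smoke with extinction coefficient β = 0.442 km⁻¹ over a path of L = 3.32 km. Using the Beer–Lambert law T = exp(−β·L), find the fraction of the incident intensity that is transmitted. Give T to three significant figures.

0.231

τ = β·L = 0.442 × 3.32 = 1.4674.
T = exp(−1.4674) = 0.2305.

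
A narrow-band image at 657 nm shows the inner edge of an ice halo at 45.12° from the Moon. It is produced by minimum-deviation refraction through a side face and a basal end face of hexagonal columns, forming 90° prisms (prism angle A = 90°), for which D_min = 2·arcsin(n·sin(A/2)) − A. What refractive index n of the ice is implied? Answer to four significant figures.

1.307

Rearranging: n = sin((D_min + A)/2) / sin(A/2).
(D_min + A)/2 = (45.12° + 90°)/2 = 67.560°.
n = sin 67.560° / sin 45° = 0.9243 / 0.7071 = 1.3071.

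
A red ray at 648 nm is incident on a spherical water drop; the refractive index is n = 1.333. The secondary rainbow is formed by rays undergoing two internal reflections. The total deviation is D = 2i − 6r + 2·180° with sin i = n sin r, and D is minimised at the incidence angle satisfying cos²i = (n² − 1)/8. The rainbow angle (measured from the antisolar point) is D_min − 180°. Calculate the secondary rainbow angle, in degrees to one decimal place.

cos²i = (1.77689 − 1)/8 = 0.09711; i = arccos(0.31163) = 71.843°.
sin r = sin 71.843°/1.333 = 0.71283; r = 45.466°.
D_min = 2·71.843° − 6·45.466° + 360° = 230.891°.
Rainbow angle = D_min − 180° = 50.891°.

50.9°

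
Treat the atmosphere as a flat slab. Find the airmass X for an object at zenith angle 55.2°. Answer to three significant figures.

X = sec z = 1/cos 55.2° = 1/0.5707 = 1.7522.

1.75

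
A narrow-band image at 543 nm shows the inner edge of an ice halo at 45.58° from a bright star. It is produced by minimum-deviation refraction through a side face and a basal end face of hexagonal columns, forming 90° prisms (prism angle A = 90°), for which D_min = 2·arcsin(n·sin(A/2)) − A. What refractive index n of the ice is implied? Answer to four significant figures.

1.309

Rearranging: n = sin((D_min + A)/2) / sin(A/2).
(D_min + A)/2 = (45.58° + 90°)/2 = 67.790°.
n = sin 67.790° / sin 45° = 0.9258 / 0.7071 = 1.3093.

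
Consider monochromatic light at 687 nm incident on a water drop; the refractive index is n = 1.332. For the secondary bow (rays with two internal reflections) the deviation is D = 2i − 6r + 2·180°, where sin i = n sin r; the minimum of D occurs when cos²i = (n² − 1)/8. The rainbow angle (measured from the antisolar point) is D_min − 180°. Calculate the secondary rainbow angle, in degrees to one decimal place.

cos²i = (1.77422 − 1)/8 = 0.09678; i = arccos(0.31109) = 71.875°.
sin r = sin 71.875°/1.332 = 0.71350; r = 45.520°.
D_min = 2·71.875° − 6·45.520° + 360° = 230.628°.
Rainbow angle = D_min − 180° = 50.628°.

50.6°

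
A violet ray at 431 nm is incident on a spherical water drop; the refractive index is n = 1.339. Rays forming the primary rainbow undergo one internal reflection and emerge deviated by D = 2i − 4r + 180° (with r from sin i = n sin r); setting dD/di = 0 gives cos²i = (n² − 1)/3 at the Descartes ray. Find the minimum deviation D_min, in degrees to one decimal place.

138.8°

cos²i = (1.79292 − 1)/3 = 0.26431; i = arccos(0.51411) = 59.062°.
sin r = sin 59.062°/1.339 = 0.64057; r = 39.834°.
D_min = 2·59.062° − 4·39.834° + 180° = 138.786°.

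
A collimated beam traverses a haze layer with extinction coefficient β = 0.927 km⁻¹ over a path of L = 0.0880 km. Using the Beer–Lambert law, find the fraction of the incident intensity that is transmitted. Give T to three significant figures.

0.922

τ = β·L = 0.927 × 0.0880 = 0.0816.
T = exp(−0.0816) = 0.9217.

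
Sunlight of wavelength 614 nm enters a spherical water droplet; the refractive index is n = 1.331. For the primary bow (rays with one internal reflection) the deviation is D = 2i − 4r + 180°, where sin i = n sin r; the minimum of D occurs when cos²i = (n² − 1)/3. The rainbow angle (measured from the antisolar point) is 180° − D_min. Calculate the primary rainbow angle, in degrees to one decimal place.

42.4°

cos²i = (1.77156 − 1)/3 = 0.25719; i = arccos(0.50714) = 59.527°.
sin r = sin 59.527°/1.331 = 0.64753; r = 40.356°.
D_min = 2·59.527° − 4·40.356° + 180° = 137.630°.
Rainbow angle = 180° − D_min = 42.370°.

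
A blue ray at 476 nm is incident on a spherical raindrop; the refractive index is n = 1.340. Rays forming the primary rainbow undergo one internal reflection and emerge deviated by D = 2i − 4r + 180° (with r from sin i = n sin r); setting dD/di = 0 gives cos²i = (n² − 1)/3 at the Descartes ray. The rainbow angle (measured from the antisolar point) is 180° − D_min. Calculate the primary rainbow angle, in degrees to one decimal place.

41.1°

cos²i = (1.79560 − 1)/3 = 0.26520; i = arccos(0.51498) = 59.004°.
sin r = sin 59.004°/1.340 = 0.63971; r = 39.770°.
D_min = 2·59.004° − 4·39.770° + 180° = 138.929°.
Rainbow angle = 180° − D_min = 41.071°.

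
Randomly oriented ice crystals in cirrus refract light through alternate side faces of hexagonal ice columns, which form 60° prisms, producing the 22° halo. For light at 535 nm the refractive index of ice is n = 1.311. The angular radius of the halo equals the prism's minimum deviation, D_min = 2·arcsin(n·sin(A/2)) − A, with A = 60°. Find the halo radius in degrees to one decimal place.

21.9°

n·sin(A/2) = 1.311 × sin 30° = 1.311 × 0.5000 = 0.6555.
D_min = 2·arcsin(0.6555) − 60° = 2 × 40.958° − 60° = 21.915°.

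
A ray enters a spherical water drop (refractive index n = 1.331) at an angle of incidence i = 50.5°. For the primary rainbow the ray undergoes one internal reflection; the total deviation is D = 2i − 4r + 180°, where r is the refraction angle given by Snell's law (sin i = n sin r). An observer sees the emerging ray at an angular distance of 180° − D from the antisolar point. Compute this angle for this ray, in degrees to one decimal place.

sin r = sin 50.5° / 1.331 = 0.7716/1.331 = 0.5797; r = 35.43°.
D = 2·50.5° − 4·35.43° + 180° = 101.00° − 141.73° + 180° = 139.27°.
Angle from antisolar point = 180° − D = 40.73°.

40.7°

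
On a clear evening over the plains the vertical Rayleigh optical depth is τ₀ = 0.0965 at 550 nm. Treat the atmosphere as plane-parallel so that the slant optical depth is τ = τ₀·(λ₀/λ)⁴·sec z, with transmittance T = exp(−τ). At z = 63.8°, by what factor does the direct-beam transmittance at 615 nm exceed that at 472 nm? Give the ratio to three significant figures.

1.30

Airmass: sec 63.8° = 2.2650.
τ(615 nm) = 0.0965 × (550/615)⁴ × 2.2650 = 0.0965 × 0.6397 × 2.2650 = 0.1398.
τ(472 nm) = 0.0965 × (550/472)⁴ × 2.2650 = 0.0965 × 1.8437 × 2.2650 = 0.4030.
T(615)/T(472) = exp(τ_B − τ_A) = exp(0.2632) = 1.3010.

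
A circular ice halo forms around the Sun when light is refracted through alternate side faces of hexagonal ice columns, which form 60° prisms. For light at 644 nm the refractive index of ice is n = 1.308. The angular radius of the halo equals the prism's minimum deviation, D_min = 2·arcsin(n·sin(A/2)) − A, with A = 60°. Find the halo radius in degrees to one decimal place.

21.7°

n·sin(A/2) = 1.308 × sin 30° = 1.308 × 0.5000 = 0.6540.
D_min = 2·arcsin(0.6540) − 60° = 2 × 40.844° − 60° = 21.688°.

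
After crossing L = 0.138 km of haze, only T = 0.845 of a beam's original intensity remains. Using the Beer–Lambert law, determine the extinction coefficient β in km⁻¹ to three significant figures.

1.22 km⁻¹

Beer–Lambert: T = exp(−βL) ⇒ β = −ln(T)/L = −ln(0.845)/0.138 = 0.1684/0.138 = 1.22 km⁻¹.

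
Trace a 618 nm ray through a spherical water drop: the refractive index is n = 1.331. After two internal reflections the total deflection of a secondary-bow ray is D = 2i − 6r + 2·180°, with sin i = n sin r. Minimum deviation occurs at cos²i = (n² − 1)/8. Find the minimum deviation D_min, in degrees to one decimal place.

230.4°

cos²i = (1.77156 − 1)/8 = 0.09645; i = arccos(0.31056) = 71.907°.
sin r = sin 71.907°/1.331 = 0.71417; r = 45.575°.
D_min = 2·71.907° − 6·45.575° + 360° = 230.365°.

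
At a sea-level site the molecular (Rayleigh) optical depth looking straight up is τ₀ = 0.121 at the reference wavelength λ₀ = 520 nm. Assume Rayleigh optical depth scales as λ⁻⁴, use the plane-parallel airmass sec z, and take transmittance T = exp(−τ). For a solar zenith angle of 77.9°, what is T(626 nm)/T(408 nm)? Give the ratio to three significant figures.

3.48

Airmass: sec 77.9° = 4.7706.
τ(626 nm) = 0.121 × (520/626)⁴ × 4.7706 = 0.121 × 0.4761 × 4.7706 = 0.2748.
τ(408 nm) = 0.121 × (520/408)⁴ × 4.7706 = 0.121 × 2.6386 × 4.7706 = 1.5231.
T(626)/T(408) = exp(τ_B − τ_A) = exp(1.2483) = 3.4843.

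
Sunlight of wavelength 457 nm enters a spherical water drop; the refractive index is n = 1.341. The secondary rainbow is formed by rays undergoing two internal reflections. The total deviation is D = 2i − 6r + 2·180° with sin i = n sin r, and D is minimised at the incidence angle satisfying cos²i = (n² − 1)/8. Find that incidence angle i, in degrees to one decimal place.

71.6°

cos²i = (1.341² − 1)/8 = (1.79828 − 1)/8 = 0.09979.
cos i = 0.31589, so i = 71.586°.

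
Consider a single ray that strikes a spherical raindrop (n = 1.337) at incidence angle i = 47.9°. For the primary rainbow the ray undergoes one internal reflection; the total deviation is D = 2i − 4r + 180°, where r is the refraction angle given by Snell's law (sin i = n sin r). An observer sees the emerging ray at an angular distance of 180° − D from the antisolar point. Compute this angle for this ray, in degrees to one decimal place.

39.0°

sin r = sin 47.9° / 1.337 = 0.7420/1.337 = 0.5550; r = 33.71°.
D = 2·47.9° − 4·33.71° + 180° = 95.80° − 134.83° + 180° = 140.97°.
Angle from antisolar point = 180° − D = 39.03°.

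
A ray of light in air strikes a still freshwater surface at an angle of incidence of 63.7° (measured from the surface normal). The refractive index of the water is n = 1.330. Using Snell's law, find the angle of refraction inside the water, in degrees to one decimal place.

Snell: sin θ_r = sin θ_i / n = sin 63.7° / 1.330 = 0.8965 / 1.330 = 0.6740.
θ_r = arcsin(0.6740) = 42.38°.

42.4°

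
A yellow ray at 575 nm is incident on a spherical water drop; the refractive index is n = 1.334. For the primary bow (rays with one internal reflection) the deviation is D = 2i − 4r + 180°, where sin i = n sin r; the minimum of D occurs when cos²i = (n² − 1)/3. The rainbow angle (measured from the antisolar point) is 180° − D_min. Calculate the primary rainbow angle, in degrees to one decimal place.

cos²i = (1.77956 − 1)/3 = 0.25985; i = arccos(0.50976) = 59.352°.
sin r = sin 59.352°/1.334 = 0.64492; r = 40.159°.
D_min = 2·59.352° − 4·40.159° + 180° = 138.067°.
Rainbow angle = 180° − D_min = 41.933°.

41.9°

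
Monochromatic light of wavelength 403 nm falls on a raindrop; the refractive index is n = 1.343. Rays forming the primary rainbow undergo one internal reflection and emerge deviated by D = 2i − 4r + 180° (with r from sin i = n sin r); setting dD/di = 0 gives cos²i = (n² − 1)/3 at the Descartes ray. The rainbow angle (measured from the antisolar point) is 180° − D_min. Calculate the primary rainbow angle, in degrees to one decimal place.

cos²i = (1.80365 − 1)/3 = 0.26788; i = arccos(0.51757) = 58.830°.
sin r = sin 58.830°/1.343 = 0.63711; r = 39.577°.
D_min = 2·58.830° − 4·39.577° + 180° = 139.354°.
Rainbow angle = 180° − D_min = 40.646°.

40.6°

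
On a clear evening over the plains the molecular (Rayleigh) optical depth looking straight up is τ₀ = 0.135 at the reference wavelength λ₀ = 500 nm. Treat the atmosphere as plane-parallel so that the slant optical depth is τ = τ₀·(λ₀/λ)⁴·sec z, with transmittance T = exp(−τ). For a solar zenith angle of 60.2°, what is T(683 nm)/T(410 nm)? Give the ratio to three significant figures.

1.69

Airmass: sec 60.2° = 2.0122.
τ(683 nm) = 0.135 × (500/683)⁴ × 2.0122 = 0.135 × 0.2872 × 2.0122 = 0.0780.
τ(410 nm) = 0.135 × (500/410)⁴ × 2.0122 = 0.135 × 2.2118 × 2.0122 = 0.6008.
T(683)/T(410) = exp(τ_B − τ_A) = exp(0.5228) = 1.6867.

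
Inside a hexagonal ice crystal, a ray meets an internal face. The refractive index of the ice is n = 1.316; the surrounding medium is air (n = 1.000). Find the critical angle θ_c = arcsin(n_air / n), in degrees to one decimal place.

sin θ_c = n_air / n = 1.000 / 1.316 = 0.7599.
θ_c = arcsin(0.7599) = 49.45°.

49.5°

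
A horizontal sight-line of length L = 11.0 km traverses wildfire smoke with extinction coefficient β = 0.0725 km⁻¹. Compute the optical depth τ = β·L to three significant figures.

0.797

τ = β·L = 0.0725 × 11.0 = 0.7975.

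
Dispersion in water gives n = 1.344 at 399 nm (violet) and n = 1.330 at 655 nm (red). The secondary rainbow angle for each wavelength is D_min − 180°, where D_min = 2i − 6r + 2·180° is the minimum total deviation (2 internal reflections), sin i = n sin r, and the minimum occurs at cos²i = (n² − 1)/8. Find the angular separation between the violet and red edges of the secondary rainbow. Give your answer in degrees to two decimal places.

At 399 nm (n = 1.344): cos²i = 0.10079 → i = 71.490°, r = 44.874°, D_min = 233.733°, rainbow angle = 53.733°.
At 655 nm (n = 1.330): cos²i = 0.09611 → i = 71.940°, r = 45.630°, D_min = 230.101°, rainbow angle = 50.101°.
Angular width = |53.733° − 50.101°| = 3.632°.

3.63°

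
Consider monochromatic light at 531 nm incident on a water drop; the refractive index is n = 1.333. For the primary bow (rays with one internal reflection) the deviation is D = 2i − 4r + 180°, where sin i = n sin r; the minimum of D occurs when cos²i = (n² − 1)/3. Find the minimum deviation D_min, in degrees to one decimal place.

cos²i = (1.77689 − 1)/3 = 0.25896; i = arccos(0.50888) = 59.410°.
sin r = sin 59.410°/1.333 = 0.64579; r = 40.225°.
D_min = 2·59.410° − 4·40.225° + 180° = 137.922°.

137.9°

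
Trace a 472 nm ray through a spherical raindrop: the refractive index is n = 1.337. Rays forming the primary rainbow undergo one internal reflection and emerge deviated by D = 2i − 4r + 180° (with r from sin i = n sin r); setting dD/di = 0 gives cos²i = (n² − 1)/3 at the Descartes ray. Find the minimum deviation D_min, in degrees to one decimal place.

138.5°

cos²i = (1.78757 − 1)/3 = 0.26252; i = arccos(0.51237) = 59.178°.
sin r = sin 59.178°/1.337 = 0.64231; r = 39.964°.
D_min = 2·59.178° − 4·39.964° + 180° = 138.500°.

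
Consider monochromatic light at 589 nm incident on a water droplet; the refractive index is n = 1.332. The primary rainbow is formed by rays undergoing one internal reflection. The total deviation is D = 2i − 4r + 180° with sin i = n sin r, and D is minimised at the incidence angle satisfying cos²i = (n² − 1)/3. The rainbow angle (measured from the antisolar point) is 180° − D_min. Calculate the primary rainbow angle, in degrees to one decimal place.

cos²i = (1.77422 − 1)/3 = 0.25807; i = arccos(0.50801) = 59.469°.
sin r = sin 59.469°/1.332 = 0.64666; r = 40.290°.
D_min = 2·59.469° − 4·40.290° + 180° = 137.776°.
Rainbow angle = 180° − D_min = 42.224°.

42.2°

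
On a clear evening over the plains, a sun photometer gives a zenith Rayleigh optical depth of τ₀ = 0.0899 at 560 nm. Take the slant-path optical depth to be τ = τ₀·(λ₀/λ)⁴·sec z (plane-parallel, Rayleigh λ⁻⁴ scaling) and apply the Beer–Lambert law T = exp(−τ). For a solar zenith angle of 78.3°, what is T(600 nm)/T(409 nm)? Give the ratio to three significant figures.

Airmass: sec 78.3° = 4.9313.
τ(600 nm) = 0.0899 × (560/600)⁴ × 4.9313 = 0.0899 × 0.7588 × 4.9313 = 0.3364.
τ(409 nm) = 0.0899 × (560/409)⁴ × 4.9313 = 0.0899 × 3.5145 × 4.9313 = 1.5580.
T(600)/T(409) = exp(τ_B − τ_A) = exp(1.2216) = 3.3927.

3.39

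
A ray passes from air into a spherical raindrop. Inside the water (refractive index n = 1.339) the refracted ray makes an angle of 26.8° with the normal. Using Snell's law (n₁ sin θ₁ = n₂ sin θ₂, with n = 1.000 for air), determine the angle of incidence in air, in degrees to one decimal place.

Snell: sin θ_i = n · sin θ_r = 1.339 × sin 26.8° = 1.339 × 0.4509 = 0.6037.
θ_i = arcsin(0.6037) = 37.14°.

37.1°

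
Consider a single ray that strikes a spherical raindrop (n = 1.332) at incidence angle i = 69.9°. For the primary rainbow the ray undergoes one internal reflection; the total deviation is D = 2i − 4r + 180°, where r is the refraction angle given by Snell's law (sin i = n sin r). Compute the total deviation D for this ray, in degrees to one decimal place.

140.5°

sin r = sin 69.9° / 1.332 = 0.9391/1.332 = 0.7050; r = 44.83°.
D = 2·69.9° − 4·44.83° + 180° = 139.80° − 179.33° + 180° = 140.47°.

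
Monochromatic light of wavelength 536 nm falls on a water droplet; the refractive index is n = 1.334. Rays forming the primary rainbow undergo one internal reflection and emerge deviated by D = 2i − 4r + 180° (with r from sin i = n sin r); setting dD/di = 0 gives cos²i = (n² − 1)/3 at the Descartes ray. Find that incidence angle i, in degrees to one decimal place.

59.4°

cos²i = (1.334² − 1)/3 = (1.77956 − 1)/3 = 0.25985.
cos i = 0.50976, so i = 59.352°.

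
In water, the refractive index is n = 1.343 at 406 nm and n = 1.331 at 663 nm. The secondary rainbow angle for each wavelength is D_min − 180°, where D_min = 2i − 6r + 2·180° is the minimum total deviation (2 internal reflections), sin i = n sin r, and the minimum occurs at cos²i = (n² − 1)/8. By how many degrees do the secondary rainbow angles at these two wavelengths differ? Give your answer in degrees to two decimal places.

At 406 nm (n = 1.343): cos²i = 0.10046 → i = 71.522°, r = 44.928°, D_min = 233.478°, rainbow angle = 53.478°.
At 663 nm (n = 1.331): cos²i = 0.09645 → i = 71.907°, r = 45.575°, D_min = 230.365°, rainbow angle = 50.365°.
Angular width = |53.478° − 50.365°| = 3.113°.

3.11°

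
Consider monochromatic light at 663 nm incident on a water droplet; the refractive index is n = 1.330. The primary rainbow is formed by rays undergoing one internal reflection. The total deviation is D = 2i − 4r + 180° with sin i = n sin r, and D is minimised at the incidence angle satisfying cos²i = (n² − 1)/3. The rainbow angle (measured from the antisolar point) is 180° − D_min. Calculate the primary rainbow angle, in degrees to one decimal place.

42.5°

cos²i = (1.76890 − 1)/3 = 0.25630; i = arccos(0.50626) = 59.585°.
sin r = sin 59.585°/1.330 = 0.64841; r = 40.422°.
D_min = 2·59.585° − 4·40.422° + 180° = 137.484°.
Rainbow angle = 180° − D_min = 42.516°.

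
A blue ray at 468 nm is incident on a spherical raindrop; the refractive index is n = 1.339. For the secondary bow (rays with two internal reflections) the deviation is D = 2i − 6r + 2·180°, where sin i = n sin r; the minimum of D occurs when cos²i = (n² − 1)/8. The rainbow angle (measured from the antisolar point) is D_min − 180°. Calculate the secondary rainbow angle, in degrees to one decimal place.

52.5°

cos²i = (1.79292 − 1)/8 = 0.09912; i = arccos(0.31483) = 71.650°.
sin r = sin 71.650°/1.339 = 0.70885; r = 45.141°.
D_min = 2·71.650° − 6·45.141° + 360° = 232.451°.
Rainbow angle = D_min − 180° = 52.451°.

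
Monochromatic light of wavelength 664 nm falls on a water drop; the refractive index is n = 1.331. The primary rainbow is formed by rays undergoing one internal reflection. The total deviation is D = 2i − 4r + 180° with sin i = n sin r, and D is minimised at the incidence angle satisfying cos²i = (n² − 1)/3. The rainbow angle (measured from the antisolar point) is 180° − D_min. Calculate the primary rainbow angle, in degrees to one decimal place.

42.4°

cos²i = (1.77156 − 1)/3 = 0.25719; i = arccos(0.50714) = 59.527°.
sin r = sin 59.527°/1.331 = 0.64753; r = 40.356°.
D_min = 2·59.527° − 4·40.356° + 180° = 137.630°.
Rainbow angle = 180° − D_min = 42.370°.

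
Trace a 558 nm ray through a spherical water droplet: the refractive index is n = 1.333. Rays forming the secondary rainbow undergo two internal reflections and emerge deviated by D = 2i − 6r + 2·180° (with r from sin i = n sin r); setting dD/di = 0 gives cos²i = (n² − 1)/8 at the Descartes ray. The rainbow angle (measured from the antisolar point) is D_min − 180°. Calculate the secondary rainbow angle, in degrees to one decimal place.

cos²i = (1.77689 − 1)/8 = 0.09711; i = arccos(0.31163) = 71.843°.
sin r = sin 71.843°/1.333 = 0.71283; r = 45.466°.
D_min = 2·71.843° − 6·45.466° + 360° = 230.891°.
Rainbow angle = D_min − 180° = 50.891°.

50.9°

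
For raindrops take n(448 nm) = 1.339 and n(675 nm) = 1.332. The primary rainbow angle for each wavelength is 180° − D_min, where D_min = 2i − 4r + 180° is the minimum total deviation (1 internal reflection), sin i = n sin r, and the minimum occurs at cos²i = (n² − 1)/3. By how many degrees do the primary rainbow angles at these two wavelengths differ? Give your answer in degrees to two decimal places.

At 448 nm (n = 1.339): cos²i = 0.26431 → i = 59.062°, r = 39.834°, D_min = 138.786°, rainbow angle = 41.214°.
At 675 nm (n = 1.332): cos²i = 0.25807 → i = 59.469°, r = 40.290°, D_min = 137.776°, rainbow angle = 42.224°.
Angular width = |41.214° − 42.224°| = 1.010°.

1.01°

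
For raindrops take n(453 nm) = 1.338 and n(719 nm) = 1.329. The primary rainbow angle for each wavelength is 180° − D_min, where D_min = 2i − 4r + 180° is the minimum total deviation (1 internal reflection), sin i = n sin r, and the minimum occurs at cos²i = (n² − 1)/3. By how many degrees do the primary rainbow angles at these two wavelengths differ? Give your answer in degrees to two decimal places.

At 453 nm (n = 1.338): cos²i = 0.26341 → i = 59.120°, r = 39.899°, D_min = 138.643°, rainbow angle = 41.357°.
At 719 nm (n = 1.329): cos²i = 0.25541 → i = 59.643°, r = 40.487°, D_min = 137.337°, rainbow angle = 42.663°.
Angular width = |41.357° − 42.663°| = 1.307°.

1.31°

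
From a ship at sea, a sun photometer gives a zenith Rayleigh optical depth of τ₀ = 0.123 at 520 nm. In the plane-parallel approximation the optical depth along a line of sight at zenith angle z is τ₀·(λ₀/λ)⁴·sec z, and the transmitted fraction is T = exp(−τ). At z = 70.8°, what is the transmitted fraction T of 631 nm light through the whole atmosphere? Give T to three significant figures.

0.842

sec 70.8° = 3.0407.
τ = 0.123 × (520/631)⁴ × 3.0407 = 0.123 × 0.4612 × 3.0407 = 0.1725.
T = exp(−0.1725) = 0.8416.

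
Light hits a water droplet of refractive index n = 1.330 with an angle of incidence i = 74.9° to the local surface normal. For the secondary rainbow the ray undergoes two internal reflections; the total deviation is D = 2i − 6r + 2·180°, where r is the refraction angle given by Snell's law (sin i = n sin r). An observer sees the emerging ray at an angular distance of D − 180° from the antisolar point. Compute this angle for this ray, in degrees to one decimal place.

sin r = sin 74.9° / 1.330 = 0.9655/1.330 = 0.7259; r = 46.55°.
D = 2·74.9° − 6·46.55° + 2·180° = 149.80° − 279.27° + 360° = 230.53°.
Angle from antisolar point = D − 180° = 50.53°.

50.5°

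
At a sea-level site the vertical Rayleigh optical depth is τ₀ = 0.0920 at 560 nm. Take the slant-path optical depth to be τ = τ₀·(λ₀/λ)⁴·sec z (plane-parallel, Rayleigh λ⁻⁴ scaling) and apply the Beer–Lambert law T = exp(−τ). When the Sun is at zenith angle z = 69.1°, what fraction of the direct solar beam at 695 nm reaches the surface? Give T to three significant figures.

sec 69.1° = 2.8032.
τ = 0.0920 × (560/695)⁴ × 2.8032 = 0.0920 × 0.4215 × 2.8032 = 0.1087.
T = exp(−0.1087) = 0.8970.

0.897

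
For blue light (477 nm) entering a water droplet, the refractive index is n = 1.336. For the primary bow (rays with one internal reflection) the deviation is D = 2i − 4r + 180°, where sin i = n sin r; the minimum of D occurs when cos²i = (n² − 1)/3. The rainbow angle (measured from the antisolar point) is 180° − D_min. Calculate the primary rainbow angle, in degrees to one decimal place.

41.6°

cos²i = (1.78490 − 1)/3 = 0.26163; i = arccos(0.51150) = 59.236°.
sin r = sin 59.236°/1.336 = 0.64318; r = 40.029°.
D_min = 2·59.236° − 4·40.029° + 180° = 138.356°.
Rainbow angle = 180° − D_min = 41.644°.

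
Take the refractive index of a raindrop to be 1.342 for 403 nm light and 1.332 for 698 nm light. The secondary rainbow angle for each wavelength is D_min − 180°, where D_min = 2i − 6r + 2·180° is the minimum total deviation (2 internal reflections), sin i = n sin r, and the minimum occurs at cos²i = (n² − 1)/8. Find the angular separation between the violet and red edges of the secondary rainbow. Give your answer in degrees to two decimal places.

2.59°

At 403 nm (n = 1.342): cos²i = 0.10012 → i = 71.554°, r = 44.981°, D_min = 233.222°, rainbow angle = 53.222°.
At 698 nm (n = 1.332): cos²i = 0.09678 → i = 71.875°, r = 45.520°, D_min = 230.628°, rainbow angle = 50.628°.
Angular width = |53.222° − 50.628°| = 2.594°.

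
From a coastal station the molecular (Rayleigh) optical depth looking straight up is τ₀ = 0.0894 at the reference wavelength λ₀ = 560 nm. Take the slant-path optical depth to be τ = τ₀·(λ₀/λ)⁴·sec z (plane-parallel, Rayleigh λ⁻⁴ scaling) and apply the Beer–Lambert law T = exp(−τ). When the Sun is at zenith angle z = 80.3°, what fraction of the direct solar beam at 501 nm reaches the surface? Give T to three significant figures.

0.437

sec 80.3° = 5.9351.
τ = 0.0894 × (560/501)⁴ × 5.9351 = 0.0894 × 1.5610 × 5.9351 = 0.8283.
T = exp(−0.8283) = 0.4368.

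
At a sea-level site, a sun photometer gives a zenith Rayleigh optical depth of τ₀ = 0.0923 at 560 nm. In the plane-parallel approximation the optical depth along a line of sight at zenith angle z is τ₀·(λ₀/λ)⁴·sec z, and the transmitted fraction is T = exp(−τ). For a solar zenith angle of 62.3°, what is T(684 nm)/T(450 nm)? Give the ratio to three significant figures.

Airmass: sec 62.3° = 2.1513.
τ(684 nm) = 0.0923 × (560/684)⁴ × 2.1513 = 0.0923 × 0.4493 × 2.1513 = 0.0892.
τ(450 nm) = 0.0923 × (560/450)⁴ × 2.1513 = 0.0923 × 2.3983 × 2.1513 = 0.4762.
T(684)/T(450) = exp(τ_B − τ_A) = exp(0.3870) = 1.4726.

1.47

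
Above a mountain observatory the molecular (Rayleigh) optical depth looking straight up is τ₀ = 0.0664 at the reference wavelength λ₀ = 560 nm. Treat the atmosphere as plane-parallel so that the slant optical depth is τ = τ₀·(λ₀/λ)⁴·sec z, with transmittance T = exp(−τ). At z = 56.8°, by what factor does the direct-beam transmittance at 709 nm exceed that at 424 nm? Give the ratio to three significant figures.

1.38

Airmass: sec 56.8° = 1.8263.
τ(709 nm) = 0.0664 × (560/709)⁴ × 1.8263 = 0.0664 × 0.3892 × 1.8263 = 0.0472.
τ(424 nm) = 0.0664 × (560/424)⁴ × 1.8263 = 0.0664 × 3.0429 × 1.8263 = 0.3690.
T(709)/T(424) = exp(τ_B − τ_A) = exp(0.3218) = 1.3796.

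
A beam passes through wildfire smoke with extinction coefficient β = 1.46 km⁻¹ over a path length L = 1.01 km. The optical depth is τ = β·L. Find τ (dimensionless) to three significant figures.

1.47

τ = β·L = 1.46 × 1.01 = 1.4746.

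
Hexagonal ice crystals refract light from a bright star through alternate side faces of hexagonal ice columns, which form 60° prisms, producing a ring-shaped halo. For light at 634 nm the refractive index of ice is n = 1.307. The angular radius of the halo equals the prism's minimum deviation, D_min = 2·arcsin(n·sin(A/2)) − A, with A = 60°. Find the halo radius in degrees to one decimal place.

21.6°

n·sin(A/2) = 1.307 × sin 30° = 1.307 × 0.5000 = 0.6535.
D_min = 2·arcsin(0.6535) − 60° = 2 × 40.806° − 60° = 21.612°.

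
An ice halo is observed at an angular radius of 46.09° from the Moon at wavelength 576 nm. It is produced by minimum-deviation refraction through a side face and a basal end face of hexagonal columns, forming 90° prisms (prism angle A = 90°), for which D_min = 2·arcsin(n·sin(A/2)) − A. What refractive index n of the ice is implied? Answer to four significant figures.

1.312

Rearranging: n = sin((D_min + A)/2) / sin(A/2).
(D_min + A)/2 = (46.09° + 90°)/2 = 68.045°.
n = sin 68.045° / sin 45° = 0.9275 / 0.7071 = 1.3117.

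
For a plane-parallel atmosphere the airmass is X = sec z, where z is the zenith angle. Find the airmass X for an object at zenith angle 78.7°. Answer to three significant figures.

X = sec z = 1/cos 78.7° = 1/0.1959 = 5.1034.

5.10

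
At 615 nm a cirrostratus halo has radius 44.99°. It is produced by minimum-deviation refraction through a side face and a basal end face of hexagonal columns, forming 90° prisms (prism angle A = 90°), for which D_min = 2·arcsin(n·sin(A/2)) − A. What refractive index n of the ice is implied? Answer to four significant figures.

1.307

Rearranging: n = sin((D_min + A)/2) / sin(A/2).
(D_min + A)/2 = (44.99° + 90°)/2 = 67.495°.
n = sin 67.495° / sin 45° = 0.9238 / 0.7071 = 1.3065.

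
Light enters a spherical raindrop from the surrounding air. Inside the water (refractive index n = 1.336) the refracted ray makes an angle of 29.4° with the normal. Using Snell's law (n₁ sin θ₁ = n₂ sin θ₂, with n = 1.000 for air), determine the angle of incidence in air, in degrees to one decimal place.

Snell: sin θ_i = n · sin θ_r = 1.336 × sin 29.4° = 1.336 × 0.4909 = 0.6558.
θ_i = arcsin(0.6558) = 40.98°.

41.0°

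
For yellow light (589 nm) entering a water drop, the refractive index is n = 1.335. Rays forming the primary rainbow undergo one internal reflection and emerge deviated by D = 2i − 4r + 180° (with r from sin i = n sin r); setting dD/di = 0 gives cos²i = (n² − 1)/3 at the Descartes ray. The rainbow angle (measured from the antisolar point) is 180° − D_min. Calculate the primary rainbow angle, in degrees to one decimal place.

41.8°

cos²i = (1.78222 − 1)/3 = 0.26074; i = arccos(0.51063) = 59.294°.
sin r = sin 59.294°/1.335 = 0.64405; r = 40.094°.
D_min = 2·59.294° − 4·40.094° + 180° = 138.212°.
Rainbow angle = 180° − D_min = 41.788°.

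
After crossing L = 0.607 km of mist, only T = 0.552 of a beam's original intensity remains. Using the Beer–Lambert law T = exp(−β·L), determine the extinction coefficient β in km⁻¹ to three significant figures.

Beer–Lambert: T = exp(−βL) ⇒ β = −ln(T)/L = −ln(0.552)/0.607 = 0.5942/0.607 = 0.9789 km⁻¹.

0.979 km⁻¹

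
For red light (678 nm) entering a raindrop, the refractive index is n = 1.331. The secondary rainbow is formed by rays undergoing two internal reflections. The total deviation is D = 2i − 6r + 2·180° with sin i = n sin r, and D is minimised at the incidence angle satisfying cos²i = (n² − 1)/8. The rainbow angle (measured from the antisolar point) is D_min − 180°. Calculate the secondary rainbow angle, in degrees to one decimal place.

50.4°

cos²i = (1.77156 − 1)/8 = 0.09645; i = arccos(0.31056) = 71.907°.
sin r = sin 71.907°/1.331 = 0.71417; r = 45.575°.
D_min = 2·71.907° − 6·45.575° + 360° = 230.365°.
Rainbow angle = D_min − 180° = 50.365°.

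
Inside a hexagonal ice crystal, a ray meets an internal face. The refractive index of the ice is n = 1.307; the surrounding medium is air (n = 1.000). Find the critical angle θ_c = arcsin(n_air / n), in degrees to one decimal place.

49.9°

sin θ_c = n_air / n = 1.000 / 1.307 = 0.7651.
θ_c = arcsin(0.7651) = 49.92°.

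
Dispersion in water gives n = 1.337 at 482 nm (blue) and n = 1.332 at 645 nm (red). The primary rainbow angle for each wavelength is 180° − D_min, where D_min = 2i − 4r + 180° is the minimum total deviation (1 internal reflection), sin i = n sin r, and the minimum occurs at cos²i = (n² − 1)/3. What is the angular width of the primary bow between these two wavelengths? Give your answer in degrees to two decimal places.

At 482 nm (n = 1.337): cos²i = 0.26252 → i = 59.178°, r = 39.964°, D_min = 138.500°, rainbow angle = 41.500°.
At 645 nm (n = 1.332): cos²i = 0.25807 → i = 59.469°, r = 40.290°, D_min = 137.776°, rainbow angle = 42.224°.
Angular width = |41.500° − 42.224°| = 0.724°.

0.72°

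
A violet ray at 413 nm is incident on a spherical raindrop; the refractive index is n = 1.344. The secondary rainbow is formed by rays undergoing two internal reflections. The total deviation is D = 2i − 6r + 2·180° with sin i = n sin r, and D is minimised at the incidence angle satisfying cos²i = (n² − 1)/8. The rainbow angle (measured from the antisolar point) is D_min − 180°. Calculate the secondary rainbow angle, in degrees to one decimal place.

cos²i = (1.80634 − 1)/8 = 0.10079; i = arccos(0.31748) = 71.490°.
sin r = sin 71.490°/1.344 = 0.70555; r = 44.874°.
D_min = 2·71.490° − 6·44.874° + 360° = 233.733°.
Rainbow angle = D_min − 180° = 53.733°.

53.7°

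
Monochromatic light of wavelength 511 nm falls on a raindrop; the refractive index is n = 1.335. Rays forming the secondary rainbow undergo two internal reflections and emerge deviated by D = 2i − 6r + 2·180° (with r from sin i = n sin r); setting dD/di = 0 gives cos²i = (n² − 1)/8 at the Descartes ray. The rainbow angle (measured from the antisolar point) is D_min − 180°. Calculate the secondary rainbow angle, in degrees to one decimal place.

51.4°

cos²i = (1.78222 − 1)/8 = 0.09778; i = arccos(0.31269) = 71.778°.
sin r = sin 71.778°/1.335 = 0.71150; r = 45.357°.
D_min = 2·71.778° − 6·45.357° + 360° = 231.414°.
Rainbow angle = D_min − 180° = 51.414°.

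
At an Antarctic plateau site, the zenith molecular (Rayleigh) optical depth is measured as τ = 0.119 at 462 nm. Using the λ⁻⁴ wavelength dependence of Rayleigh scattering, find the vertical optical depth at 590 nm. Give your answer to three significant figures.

τ(590 nm) = τ(462 nm) × (462/590)⁴ = 0.119 × (0.7831)⁴ = 0.119 × 0.3760 = 0.0447.

0.0447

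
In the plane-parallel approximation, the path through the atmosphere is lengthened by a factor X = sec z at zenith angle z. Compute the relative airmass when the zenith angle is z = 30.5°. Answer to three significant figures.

X = sec z = 1/cos 30.5° = 1/0.8616 = 1.1606.

1.16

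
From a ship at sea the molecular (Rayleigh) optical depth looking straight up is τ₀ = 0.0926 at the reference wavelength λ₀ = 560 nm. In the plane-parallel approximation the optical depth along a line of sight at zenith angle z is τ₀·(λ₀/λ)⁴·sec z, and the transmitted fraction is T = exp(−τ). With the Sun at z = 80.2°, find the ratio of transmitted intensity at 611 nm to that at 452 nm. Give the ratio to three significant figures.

2.45

Airmass: sec 80.2° = 5.8751.
τ(611 nm) = 0.0926 × (560/611)⁴ × 5.8751 = 0.0926 × 0.7056 × 5.8751 = 0.3839.
τ(452 nm) = 0.0926 × (560/452)⁴ × 5.8751 = 0.0926 × 2.3561 × 5.8751 = 1.2818.
T(611)/T(452) = exp(τ_B − τ_A) = exp(0.8979) = 2.4545.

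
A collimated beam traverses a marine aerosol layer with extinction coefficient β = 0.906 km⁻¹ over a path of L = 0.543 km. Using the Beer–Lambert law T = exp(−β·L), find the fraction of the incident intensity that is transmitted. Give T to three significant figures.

0.611

τ = β·L = 0.906 × 0.543 = 0.4920.
T = exp(−0.4920) = 0.6114.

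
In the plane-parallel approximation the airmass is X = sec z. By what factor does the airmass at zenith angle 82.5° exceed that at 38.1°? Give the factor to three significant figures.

X(82.5°)/X(38.1°) = sec 82.5° / sec 38.1° = cos 38.1° / cos 82.5° = 0.7869/0.1305 = 6.0289.

6.03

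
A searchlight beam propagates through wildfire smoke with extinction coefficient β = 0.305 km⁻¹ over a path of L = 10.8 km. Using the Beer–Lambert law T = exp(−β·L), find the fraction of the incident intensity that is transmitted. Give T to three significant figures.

τ = β·L = 0.305 × 10.8 = 3.2940.
T = exp(−3.2940) = 0.0371.

0.0371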